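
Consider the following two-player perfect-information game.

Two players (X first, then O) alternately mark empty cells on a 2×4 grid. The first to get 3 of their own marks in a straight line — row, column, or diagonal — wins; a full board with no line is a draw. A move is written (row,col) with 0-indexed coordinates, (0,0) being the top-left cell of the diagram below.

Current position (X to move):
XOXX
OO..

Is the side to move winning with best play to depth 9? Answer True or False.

ply 1, X at XOXX/OO.. | (1,2)=+0→XOXX/OOX.*; (1,3)=-1→XOXX/OO.X
ply 2, O at XOXX/OOX. | (1,3)=+0→XOXX/OOXO*
ply 3: XOXX/OOXO is terminal +0 (X); from XOXX/OO.. depth 9

X winning at [XOXX/OO..]: False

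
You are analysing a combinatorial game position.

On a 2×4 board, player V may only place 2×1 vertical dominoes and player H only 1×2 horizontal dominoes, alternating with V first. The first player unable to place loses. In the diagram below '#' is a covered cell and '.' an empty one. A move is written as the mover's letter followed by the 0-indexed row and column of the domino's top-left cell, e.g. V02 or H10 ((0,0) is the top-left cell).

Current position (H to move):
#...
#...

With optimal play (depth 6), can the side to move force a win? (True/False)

H winning at [#.../#...]: True

ply 1, H at #.../#... | H01=+1→###./#...*; H02=+1→#.##/#...; H11=+1→#.../###.; H12=+1→#.../#.##
ply 2, V at ###./#... | V03=-1→####/#..#*
ply 3, H at ####/#..# | H11=+1→####/####*
ply 4: ####/#### is terminal -1 (V); from #.../#... depth 6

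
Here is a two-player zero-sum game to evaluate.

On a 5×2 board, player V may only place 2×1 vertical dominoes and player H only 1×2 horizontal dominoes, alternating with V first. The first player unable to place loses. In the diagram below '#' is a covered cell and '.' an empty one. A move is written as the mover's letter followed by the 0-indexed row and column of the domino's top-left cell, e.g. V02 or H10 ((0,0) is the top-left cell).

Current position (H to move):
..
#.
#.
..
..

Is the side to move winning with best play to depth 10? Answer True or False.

H winning at [../#./#./../..]: True

[../#./#./../..] H move#1: H00:-1/##/#./#./../.., H30:+1/../#./#./##/..*, H40:+1/../#./#./../##
[../#./#./##/..] V move#2: V01:-1/.#/##/#./##/..*, V11:-1/../##/##/##/..
[.#/##/#./##/..] H move#3: H40:+1/.#/##/#./##/##*
[.#/##/#./##/##] end (terminal -1, V#4); searched ../#./#./../.. to 10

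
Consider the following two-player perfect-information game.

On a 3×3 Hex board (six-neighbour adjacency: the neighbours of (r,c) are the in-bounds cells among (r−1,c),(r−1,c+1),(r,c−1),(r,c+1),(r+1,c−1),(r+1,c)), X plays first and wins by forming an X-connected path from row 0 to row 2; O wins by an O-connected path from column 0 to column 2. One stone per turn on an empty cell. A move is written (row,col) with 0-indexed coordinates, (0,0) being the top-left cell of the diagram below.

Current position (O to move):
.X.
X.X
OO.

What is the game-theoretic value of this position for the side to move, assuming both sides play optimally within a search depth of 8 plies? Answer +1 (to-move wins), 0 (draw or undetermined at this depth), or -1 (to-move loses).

value(.X./X.X/OO., O) = +1

[.X./X.X/OO.] O move#1: (0,0):-1/OX./X.X/OO., (0,2):+1/.XO/X.X/OO.*, (1,1):+1/.X./XOX/OO., (2,2):+1/.X./X.X/OOO
[.XO/X.X/OO.] X move#2: (0,0):-1/XXO/X.X/OO.*, (1,1):-1/.XO/XXX/OO., (2,2):-1/.XO/X.X/OOX
[XXO/X.X/OO.] O move#3: (1,1):+1/XXO/XOX/OO.*, (2,2):+1/XXO/X.X/OOO
[XXO/XOX/OO.] end (terminal -1, X#4); searched .X./X.X/OO. to 8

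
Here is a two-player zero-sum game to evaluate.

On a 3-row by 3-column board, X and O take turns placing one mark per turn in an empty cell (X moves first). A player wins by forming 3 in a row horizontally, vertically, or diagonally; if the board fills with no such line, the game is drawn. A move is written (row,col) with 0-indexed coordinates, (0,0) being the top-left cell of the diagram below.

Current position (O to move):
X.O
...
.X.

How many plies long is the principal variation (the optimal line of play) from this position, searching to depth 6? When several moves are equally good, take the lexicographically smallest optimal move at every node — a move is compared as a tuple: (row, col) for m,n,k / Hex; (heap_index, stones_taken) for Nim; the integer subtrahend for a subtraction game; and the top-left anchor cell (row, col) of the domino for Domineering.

PV length from [X.O/.../.X.]: 6 plies

p1 O@[X.O/.../.X.]: (0,1)[XOO/.../.X.]-1 (1,0)[X.O/O../.X.]-1 (1,1)[X.O/.O./.X.]-1 (1,2)[X.O/..O/.X.]-1 (2,0)[X.O/.../OX.]-1 (2,2)[X.O/.../.XO]+0*
p2 X@[X.O/.../.XO]: (0,1)[XXO/.../.XO]-1 (1,0)[X.O/X../.XO]-1 (1,1)[X.O/.X./.XO]-1 (1,2)[X.O/..X/.XO]+0* (2,0)[X.O/.../XXO]-1
p3 O@[X.O/..X/.XO]: (0,1)[XOO/..X/.XO]-1 (1,0)[X.O/O.X/.XO]+0* (1,1)[X.O/.OX/.XO]+0 (2,0)[X.O/..X/OXO]-1
p4 X@[X.O/O.X/.XO]: (0,1)[XXO/O.X/.XO]+0* (1,1)[X.O/OXX/.XO]+0 (2,0)[X.O/O.X/XXO]+0
p5 O@[XXO/O.X/.XO]: (1,1)[XXO/OOX/.XO]+0* (2,0)[XXO/O.X/OXO]-1
p6 X@[XXO/OOX/.XO]: (2,0)[XXO/OOX/XXO]+0*
p7 O@[XXO/OOX/XXO] terminal +0; root [X.O/.../.X.] d6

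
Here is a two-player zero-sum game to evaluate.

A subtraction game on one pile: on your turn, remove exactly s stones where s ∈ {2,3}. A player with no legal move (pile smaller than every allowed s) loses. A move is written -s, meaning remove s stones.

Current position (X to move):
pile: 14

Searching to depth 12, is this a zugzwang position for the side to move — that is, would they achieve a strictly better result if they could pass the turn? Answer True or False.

[14] X move#1: -2:-1/12, -3:+1/11*
[11] O move#2: -2:-1/9*, -3:-1/8
[9] X move#3: -2:-1/7, -3:+1/6*
[6] O move#4: -2:-1/4*, -3:-1/3
[4] X move#5: -2:-1/2, -3:+1/1*
[1] end (terminal -1, O#6); searched 14 to 12
suppose X passes — search the same position with O to move:
pass> [14] O move#1: -2:-1/12, -3:+1/11*
pass> [11] X move#2: -2:-1/9*, -3:-1/8
pass> [9] O move#3: -2:-1/7, -3:+1/6*
pass> [6] X move#4: -2:-1/4*, -3:-1/3
pass> [4] O move#5: -2:-1/2, -3:+1/1*
pass> [1] end (terminal -1, X#6); searched 14 to 12
for X: play +1, pass -1

zugzwang(14, X) = False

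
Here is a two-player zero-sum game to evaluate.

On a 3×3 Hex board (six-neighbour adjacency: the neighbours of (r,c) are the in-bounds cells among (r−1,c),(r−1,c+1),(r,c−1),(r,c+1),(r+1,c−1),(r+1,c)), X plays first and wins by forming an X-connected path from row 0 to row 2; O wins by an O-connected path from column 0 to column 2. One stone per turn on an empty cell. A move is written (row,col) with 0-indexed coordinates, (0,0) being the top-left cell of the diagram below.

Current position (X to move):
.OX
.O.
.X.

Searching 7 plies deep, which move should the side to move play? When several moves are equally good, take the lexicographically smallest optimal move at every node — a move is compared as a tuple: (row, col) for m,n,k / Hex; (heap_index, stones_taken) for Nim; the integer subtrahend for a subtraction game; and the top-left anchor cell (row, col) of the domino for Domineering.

ply 1, X at .OX/.O./.X. | (0,0)=-1→XOX/.O./.X.; (1,0)=-1→.OX/XO./.X.; (1,2)=+1→.OX/.OX/.X.*; (2,0)=-1→.OX/.O./XX.; (2,2)=-1→.OX/.O./.XX
ply 2: .OX/.OX/.X. is terminal -1 (O); from .OX/.O./.X. depth 7

X's best at [.OX/.O./.X.]: (1,2)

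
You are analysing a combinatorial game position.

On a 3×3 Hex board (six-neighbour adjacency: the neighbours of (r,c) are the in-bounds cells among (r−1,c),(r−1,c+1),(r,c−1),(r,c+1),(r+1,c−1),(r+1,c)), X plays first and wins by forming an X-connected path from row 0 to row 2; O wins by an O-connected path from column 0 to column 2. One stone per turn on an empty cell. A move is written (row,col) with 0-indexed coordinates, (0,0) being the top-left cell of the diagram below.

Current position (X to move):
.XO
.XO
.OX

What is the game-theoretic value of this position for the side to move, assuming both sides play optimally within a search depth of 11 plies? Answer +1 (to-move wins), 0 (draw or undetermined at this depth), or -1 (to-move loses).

value(.XO/.XO/.OX, X) = +1

p1 X@[.XO/.XO/.OX]: (0,0)[XXO/.XO/.OX]-1 (1,0)[.XO/XXO/.OX]-1 (2,0)[.XO/.XO/XOX]+1*
p2 O@[.XO/.XO/XOX] terminal -1; root [.XO/.XO/.OX] d11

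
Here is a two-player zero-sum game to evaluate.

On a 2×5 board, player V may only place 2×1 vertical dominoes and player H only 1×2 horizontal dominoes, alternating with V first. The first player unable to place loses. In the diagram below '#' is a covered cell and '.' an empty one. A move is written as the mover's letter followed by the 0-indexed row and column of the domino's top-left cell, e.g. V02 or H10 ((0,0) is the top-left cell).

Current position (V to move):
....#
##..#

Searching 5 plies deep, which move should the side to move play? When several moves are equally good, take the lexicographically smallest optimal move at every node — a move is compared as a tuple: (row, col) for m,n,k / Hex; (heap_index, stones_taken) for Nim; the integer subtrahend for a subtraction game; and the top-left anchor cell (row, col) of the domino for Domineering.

V's best at [....#/##..#]: V02

[....#/##..#] V move#1: V02:+1/..#.#/###.#*, V03:-1/...##/##.##
[..#.#/###.#] H move#2: H00:-1/###.#/###.#*
[###.#/###.#] V move#3: V03:+1/#####/#####*
[#####/#####] end (terminal -1, H#4); searched ....#/##..# to 5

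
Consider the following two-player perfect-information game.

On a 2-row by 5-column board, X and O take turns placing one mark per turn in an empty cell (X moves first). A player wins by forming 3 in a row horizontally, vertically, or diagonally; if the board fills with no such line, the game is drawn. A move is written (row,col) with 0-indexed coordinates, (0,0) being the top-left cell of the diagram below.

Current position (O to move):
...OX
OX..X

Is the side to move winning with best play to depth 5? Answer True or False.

ply 1, O at ...OX/OX..X | (0,0)=+0→O..OX/OX..X*; (0,1)=+0→.O.OX/OX..X; (0,2)=+0→..OOX/OX..X; (1,2)=+0→...OX/OXO.X; (1,3)=+0→...OX/OX.OX
ply 2, X at O..OX/OX..X | (0,1)=+0→OX.OX/OX..X*; (0,2)=+0→O.XOX/OX..X; (1,2)=+0→O..OX/OXX.X; (1,3)=+0→O..OX/OX.XX
ply 3, O at OX.OX/OX..X | (0,2)=+0→OXOOX/OX..X*; (1,2)=+0→OX.OX/OXO.X; (1,3)=+0→OX.OX/OX.OX
ply 4, X at OXOOX/OX..X | (1,2)=+0→OXOOX/OXX.X*; (1,3)=+0→OXOOX/OX.XX
ply 5, O at OXOOX/OXX.X | (1,3)=+0→OXOOX/OXXOX*
ply 6: OXOOX/OXXOX is terminal +0 (X); from ...OX/OX..X depth 5

O winning at [...OX/OX..X]: False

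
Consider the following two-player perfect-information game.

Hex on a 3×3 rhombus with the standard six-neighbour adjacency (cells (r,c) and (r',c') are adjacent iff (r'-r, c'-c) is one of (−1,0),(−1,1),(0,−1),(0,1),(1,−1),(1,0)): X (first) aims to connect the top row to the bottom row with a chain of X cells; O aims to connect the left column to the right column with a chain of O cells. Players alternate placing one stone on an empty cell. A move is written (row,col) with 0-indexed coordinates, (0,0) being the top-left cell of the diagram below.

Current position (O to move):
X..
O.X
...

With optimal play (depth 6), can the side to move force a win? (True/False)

O winning at [X../O.X/...]: True

ply 1, O at X../O.X/... | (0,1)=-1→XO./O.X/...; (0,2)=+1→X.O/O.X/...*; (1,1)=-1→X../OOX/...; (2,0)=-1→X../O.X/O..; (2,1)=-1→X../O.X/.O.; (2,2)=-1→X../O.X/..O
ply 2, X at X.O/O.X/... | (0,1)=-1→XXO/O.X/...*; (1,1)=-1→X.O/OXX/...; (2,0)=-1→X.O/O.X/X..; (2,1)=-1→X.O/O.X/.X.; (2,2)=-1→X.O/O.X/..X
ply 3, O at XXO/O.X/... | (1,1)=+1→XXO/OOX/...*; (2,0)=-1→XXO/O.X/O..; (2,1)=-1→XXO/O.X/.O.; (2,2)=-1→XXO/O.X/..O
ply 4: XXO/OOX/... is terminal -1 (X); from X../O.X/... depth 6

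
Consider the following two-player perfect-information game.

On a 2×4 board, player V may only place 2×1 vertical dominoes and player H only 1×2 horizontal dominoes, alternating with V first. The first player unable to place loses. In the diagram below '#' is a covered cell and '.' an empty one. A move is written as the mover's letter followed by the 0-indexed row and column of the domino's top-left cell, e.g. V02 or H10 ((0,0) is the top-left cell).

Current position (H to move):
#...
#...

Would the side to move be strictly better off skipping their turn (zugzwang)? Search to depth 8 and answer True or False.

ply 1, H at #.../#... | H01=+1→###./#...*; H02=+1→#.##/#...; H11=+1→#.../###.; H12=+1→#.../#.##
ply 2, V at ###./#... | V03=-1→####/#..#*
ply 3, H at ####/#..# | H11=+1→####/####*
ply 4: ####/#### is terminal -1 (V); from #.../#... depth 8
suppose H passes — search the same position with V to move:
pass> ply 1, V at #.../#... | V01=-1→##../##..; V02=+1→#.#./#.#.*; V03=-1→#..#/#..#
pass> ply 2: #.#./#.#. is terminal -1 (H); from #.../#... depth 8
for H: play +1, pass -1

zugzwang(#.../#..., H) = False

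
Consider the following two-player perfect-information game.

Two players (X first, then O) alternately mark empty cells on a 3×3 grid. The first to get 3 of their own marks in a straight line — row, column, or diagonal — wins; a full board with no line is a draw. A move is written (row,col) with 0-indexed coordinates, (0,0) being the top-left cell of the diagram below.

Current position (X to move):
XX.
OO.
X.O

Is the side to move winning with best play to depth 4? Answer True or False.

X winning at [XX./OO./X.O]: True

ply 1, X at XX./OO./X.O | (0,2)=+1→XXX/OO./X.O*; (1,2)=+0→XX./OOX/X.O; (2,1)=-1→XX./OO./XXO
ply 2: XXX/OO./X.O is terminal -1 (O); from XX./OO./X.O depth 4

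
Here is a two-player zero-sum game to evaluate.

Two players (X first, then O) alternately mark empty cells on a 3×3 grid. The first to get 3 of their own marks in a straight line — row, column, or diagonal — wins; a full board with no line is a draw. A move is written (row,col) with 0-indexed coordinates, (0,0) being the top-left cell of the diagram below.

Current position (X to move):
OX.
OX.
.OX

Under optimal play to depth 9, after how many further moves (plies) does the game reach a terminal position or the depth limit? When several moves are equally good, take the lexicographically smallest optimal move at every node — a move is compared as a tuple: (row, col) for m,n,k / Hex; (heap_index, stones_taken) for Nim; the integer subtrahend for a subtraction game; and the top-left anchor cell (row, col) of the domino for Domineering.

PV length from [OX./OX./.OX]: 3 plies

p1 X@[OX./OX./.OX]: (0,2)[OXX/OX./.OX]-1 (1,2)[OX./OXX/.OX]-1 (2,0)[OX./OX./XOX]+0*
p2 O@[OX./OX./XOX]: (0,2)[OXO/OX./XOX]+0* (1,2)[OX./OXO/XOX]-1
p3 X@[OXO/OX./XOX]: (1,2)[OXO/OXX/XOX]+0*
p4 O@[OXO/OXX/XOX] terminal +0; root [OX./OX./.OX] d9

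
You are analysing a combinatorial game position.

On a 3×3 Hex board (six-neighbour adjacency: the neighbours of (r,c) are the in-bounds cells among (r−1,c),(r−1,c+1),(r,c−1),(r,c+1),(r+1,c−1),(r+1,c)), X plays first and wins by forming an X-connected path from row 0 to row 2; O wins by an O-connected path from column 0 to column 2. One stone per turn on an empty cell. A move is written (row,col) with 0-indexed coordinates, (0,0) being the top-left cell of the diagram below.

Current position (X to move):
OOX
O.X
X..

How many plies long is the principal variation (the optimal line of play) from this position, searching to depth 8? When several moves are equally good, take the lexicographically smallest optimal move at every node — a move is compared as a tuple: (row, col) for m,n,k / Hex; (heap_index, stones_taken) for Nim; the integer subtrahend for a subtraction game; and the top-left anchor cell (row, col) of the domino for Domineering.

PV length from [OOX/O.X/X..]: 1 ply

[OOX/O.X/X..] X move#1: (1,1):+1/OOX/OXX/X..*, (2,1):+1/OOX/O.X/XX., (2,2):+1/OOX/O.X/X.X
[OOX/OXX/X..] end (terminal -1, O#2); searched OOX/O.X/X.. to 8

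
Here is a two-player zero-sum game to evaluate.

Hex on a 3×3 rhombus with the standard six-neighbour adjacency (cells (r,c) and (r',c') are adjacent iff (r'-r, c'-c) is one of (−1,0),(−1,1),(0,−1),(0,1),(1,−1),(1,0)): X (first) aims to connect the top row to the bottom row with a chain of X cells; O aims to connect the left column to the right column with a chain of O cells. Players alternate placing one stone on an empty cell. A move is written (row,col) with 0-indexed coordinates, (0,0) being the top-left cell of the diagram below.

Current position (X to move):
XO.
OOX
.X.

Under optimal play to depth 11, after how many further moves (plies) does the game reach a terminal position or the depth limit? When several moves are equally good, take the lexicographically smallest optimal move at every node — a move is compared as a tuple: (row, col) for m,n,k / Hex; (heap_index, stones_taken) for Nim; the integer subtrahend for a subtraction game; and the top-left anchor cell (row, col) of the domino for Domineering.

[XO./OOX/.X.] X move#1: (0,2):+1/XOX/OOX/.X.*, (2,0):-1/XO./OOX/XX., (2,2):-1/XO./OOX/.XX
[XOX/OOX/.X.] end (terminal -1, O#2); searched XO./OOX/.X. to 11

PV length from [XO./OOX/.X.]: 1 ply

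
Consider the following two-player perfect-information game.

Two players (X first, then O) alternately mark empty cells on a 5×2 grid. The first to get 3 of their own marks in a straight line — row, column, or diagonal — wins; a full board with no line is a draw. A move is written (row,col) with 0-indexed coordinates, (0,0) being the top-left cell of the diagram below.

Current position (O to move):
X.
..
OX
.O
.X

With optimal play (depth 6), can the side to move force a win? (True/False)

O winning at [X./../OX/.O/.X]: True

ply 1, O at X./../OX/.O/.X | (0,1)=+0→XO/../OX/.O/.X; (1,0)=+0→X./O./OX/.O/.X; (1,1)=+0→X./.O/OX/.O/.X; (3,0)=+1→X./../OX/OO/.X*; (4,0)=+0→X./../OX/.O/OX
ply 2, X at X./../OX/OO/.X | (0,1)=-1→XX/../OX/OO/.X*; (1,0)=-1→X./X./OX/OO/.X; (1,1)=-1→X./.X/OX/OO/.X; (4,0)=-1→X./../OX/OO/XX
ply 3, O at XX/../OX/OO/.X | (1,0)=+1→XX/O./OX/OO/.X*; (1,1)=+1→XX/.O/OX/OO/.X; (4,0)=+1→XX/../OX/OO/OX
ply 4: XX/O./OX/OO/.X is terminal -1 (X); from X./../OX/.O/.X depth 6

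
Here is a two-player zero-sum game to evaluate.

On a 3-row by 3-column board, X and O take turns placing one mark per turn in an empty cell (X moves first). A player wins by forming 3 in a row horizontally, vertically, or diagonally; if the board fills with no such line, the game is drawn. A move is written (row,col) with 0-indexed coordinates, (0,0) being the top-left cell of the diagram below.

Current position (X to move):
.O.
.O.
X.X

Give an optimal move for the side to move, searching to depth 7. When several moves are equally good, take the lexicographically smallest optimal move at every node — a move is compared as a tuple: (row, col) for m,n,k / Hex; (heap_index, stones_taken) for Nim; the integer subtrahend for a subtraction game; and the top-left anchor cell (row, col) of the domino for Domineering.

p1 X@[.O./.O./X.X]: (0,0)[XO./.O./X.X]-1 (0,2)[.OX/.O./X.X]-1 (1,0)[.O./XO./X.X]-1 (1,2)[.O./.OX/X.X]-1 (2,1)[.O./.O./XXX]+1*
p2 O@[.O./.O./XXX] terminal -1; root [.O./.O./X.X] d7

X's best at [.O./.O./X.X]: (2,1)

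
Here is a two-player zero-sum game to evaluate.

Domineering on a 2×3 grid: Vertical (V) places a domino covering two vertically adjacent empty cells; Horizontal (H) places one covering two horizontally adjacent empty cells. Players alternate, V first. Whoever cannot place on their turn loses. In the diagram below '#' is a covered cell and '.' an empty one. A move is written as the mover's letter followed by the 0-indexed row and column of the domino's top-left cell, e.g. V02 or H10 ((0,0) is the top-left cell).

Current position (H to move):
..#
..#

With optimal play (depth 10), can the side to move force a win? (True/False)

H winning at [..#/..#]: True

ply 1, H at ..#/..# | H00=+1→###/..#*; H10=+1→..#/###
ply 2: ###/..# is terminal -1 (V); from ..#/..# depth 10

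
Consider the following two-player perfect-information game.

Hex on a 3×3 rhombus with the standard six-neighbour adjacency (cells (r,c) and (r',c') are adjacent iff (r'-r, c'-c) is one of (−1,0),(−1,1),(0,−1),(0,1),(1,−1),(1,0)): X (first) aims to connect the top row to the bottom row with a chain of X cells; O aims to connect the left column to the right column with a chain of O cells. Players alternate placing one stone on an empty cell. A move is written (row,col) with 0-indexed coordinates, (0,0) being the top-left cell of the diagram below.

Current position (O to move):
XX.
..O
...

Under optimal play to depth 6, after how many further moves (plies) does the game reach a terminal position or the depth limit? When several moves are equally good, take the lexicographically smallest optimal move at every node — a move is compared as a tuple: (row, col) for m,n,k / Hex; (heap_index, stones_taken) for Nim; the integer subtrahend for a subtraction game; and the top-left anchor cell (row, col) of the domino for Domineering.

[XX./..O/...] O move#1: (0,2):-1/XXO/..O/..., (1,0):-1/XX./O.O/..., (1,1):+1/XX./.OO/...*, (2,0):+1/XX./..O/O.., (2,1):-1/XX./..O/.O., (2,2):-1/XX./..O/..O
[XX./.OO/...] X move#2: (0,2):-1/XXX/.OO/...*, (1,0):-1/XX./XOO/..., (2,0):-1/XX./.OO/X.., (2,1):-1/XX./.OO/.X., (2,2):-1/XX./.OO/..X
[XXX/.OO/...] O move#3: (1,0):+1/XXX/OOO/...*, (2,0):+1/XXX/.OO/O.., (2,1):+1/XXX/.OO/.O., (2,2):+1/XXX/.OO/..O
[XXX/OOO/...] end (terminal -1, X#4); searched XX./..O/... to 6

PV length from [XX./..O/...]: 3 plies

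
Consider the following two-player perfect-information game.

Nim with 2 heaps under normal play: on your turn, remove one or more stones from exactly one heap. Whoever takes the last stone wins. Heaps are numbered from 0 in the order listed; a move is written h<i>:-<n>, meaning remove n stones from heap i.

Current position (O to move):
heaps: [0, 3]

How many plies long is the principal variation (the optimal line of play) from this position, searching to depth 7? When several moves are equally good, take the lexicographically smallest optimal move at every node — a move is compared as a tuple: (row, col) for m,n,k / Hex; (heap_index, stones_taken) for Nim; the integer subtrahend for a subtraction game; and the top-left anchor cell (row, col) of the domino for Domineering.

p1 O@[(0,3)]: h1:-1[(0,2)]-1 h1:-2[(0,1)]-1 h1:-3[(0,0)]+1*
p2 X@[(0,0)] terminal -1; root [(0,3)] d7

PV length from [(0,3)]: 1 ply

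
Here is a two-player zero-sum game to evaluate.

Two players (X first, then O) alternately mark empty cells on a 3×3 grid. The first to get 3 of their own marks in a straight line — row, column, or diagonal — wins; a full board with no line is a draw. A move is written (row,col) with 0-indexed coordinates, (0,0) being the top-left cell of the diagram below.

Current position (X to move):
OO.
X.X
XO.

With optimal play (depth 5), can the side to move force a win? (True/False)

X winning at [OO./X.X/XO.]: True

ply 1, X at OO./X.X/XO. | (0,2)=-1→OOX/X.X/XO.; (1,1)=+1→OO./XXX/XO.*; (2,2)=-1→OO./X.X/XOX
ply 2: OO./XXX/XO. is terminal -1 (O); from OO./X.X/XO. depth 5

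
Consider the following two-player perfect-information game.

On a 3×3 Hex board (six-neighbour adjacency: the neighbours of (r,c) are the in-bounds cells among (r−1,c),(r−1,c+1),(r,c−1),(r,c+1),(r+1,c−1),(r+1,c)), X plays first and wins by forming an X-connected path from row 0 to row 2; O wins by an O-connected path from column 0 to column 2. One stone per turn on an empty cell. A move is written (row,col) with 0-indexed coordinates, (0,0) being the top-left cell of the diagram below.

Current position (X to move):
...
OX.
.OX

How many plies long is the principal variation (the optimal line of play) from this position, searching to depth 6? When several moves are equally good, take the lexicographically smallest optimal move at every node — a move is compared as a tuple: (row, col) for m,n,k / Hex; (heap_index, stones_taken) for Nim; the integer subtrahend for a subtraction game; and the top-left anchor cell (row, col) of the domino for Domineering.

ply 1, X at .../OX./.OX | (0,0)=+1→X../OX./.OX*; (0,1)=+1→.X./OX./.OX; (0,2)=+1→..X/OX./.OX; (1,2)=+1→.../OXX/.OX; (2,0)=+1→.../OX./XOX
ply 2, O at X../OX./.OX | (0,1)=-1→XO./OX./.OX*; (0,2)=-1→X.O/OX./.OX; (1,2)=-1→X../OXO/.OX; (2,0)=-1→X../OX./OOX
ply 3, X at XO./OX./.OX | (0,2)=+1→XOX/OX./.OX*; (1,2)=-1→XO./OXX/.OX; (2,0)=-1→XO./OX./XOX
ply 4, O at XOX/OX./.OX | (1,2)=-1→XOX/OXO/.OX*; (2,0)=-1→XOX/OX./OOX
ply 5, X at XOX/OXO/.OX | (2,0)=+1→XOX/OXO/XOX*
ply 6: XOX/OXO/XOX is terminal -1 (O); from .../OX./.OX depth 6

PV length from [.../OX./.OX]: 5 plies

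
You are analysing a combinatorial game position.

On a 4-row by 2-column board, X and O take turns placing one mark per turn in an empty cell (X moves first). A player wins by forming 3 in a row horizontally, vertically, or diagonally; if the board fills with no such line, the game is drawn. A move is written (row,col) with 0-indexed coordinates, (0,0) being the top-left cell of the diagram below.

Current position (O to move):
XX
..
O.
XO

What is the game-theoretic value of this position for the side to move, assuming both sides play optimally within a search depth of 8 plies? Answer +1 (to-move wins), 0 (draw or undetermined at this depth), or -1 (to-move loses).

p1 O@[XX/../O./XO]: (1,0)[XX/O./O./XO]+0* (1,1)[XX/.O/O./XO]+0 (2,1)[XX/../OO/XO]+0
p2 X@[XX/O./O./XO]: (1,1)[XX/OX/O./XO]+0* (2,1)[XX/O./OX/XO]+0
p3 O@[XX/OX/O./XO]: (2,1)[XX/OX/OO/XO]+0*
p4 X@[XX/OX/OO/XO] terminal +0; root [XX/../O./XO] d8

value(XX/../O./XO, O) = 0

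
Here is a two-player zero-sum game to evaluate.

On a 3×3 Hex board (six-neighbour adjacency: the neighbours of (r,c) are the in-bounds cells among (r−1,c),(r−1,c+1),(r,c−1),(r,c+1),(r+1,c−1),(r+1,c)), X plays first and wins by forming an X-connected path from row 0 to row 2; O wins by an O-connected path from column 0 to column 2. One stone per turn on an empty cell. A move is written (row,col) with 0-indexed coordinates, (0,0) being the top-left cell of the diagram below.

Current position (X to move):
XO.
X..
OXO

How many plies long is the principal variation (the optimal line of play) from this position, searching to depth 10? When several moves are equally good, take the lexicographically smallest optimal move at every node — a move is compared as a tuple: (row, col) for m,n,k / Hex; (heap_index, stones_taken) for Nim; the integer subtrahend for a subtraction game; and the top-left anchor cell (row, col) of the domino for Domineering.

ply 1, X at XO./X../OXO | (0,2)=+1→XOX/X../OXO*; (1,1)=+1→XO./XX./OXO; (1,2)=+1→XO./X.X/OXO
ply 2, O at XOX/X../OXO | (1,1)=-1→XOX/XO./OXO*; (1,2)=-1→XOX/X.O/OXO
ply 3, X at XOX/XO./OXO | (1,2)=+1→XOX/XOX/OXO*
ply 4: XOX/XOX/OXO is terminal -1 (O); from XO./X../OXO depth 10

PV length from [XO./X../OXO]: 3 plies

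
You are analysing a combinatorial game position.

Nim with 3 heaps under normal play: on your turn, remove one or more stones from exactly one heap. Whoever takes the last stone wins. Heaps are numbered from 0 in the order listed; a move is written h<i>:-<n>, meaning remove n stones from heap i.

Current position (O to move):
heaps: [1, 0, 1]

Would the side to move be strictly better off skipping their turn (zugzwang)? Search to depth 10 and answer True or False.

zugzwang((1,0,1), O) = True

p1 O@[(1,0,1)]: h0:-1[(0,0,1)]-1* h2:-1[(1,0,0)]-1
p2 X@[(0,0,1)]: h2:-1[(0,0,0)]+1*
p3 O@[(0,0,0)] terminal -1; root [(1,0,1)] d10
suppose O passes — search the same position with X to move:
pass> p1 X@[(1,0,1)]: h0:-1[(0,0,1)]-1* h2:-1[(1,0,0)]-1
pass> p2 O@[(0,0,1)]: h2:-1[(0,0,0)]+1*
pass> p3 X@[(0,0,0)] terminal -1; root [(1,0,1)] d10
for O: play -1, pass +1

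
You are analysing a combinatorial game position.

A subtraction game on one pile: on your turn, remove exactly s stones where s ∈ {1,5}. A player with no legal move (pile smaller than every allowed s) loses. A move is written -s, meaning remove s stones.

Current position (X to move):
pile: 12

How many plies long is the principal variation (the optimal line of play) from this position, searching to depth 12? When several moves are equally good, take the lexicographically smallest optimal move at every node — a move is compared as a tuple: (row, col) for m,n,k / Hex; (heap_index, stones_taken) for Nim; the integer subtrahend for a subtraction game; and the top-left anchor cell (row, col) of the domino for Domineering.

[12] X move#1: -1:-1/11*, -5:-1/7
[11] O move#2: -1:+1/10*, -5:+1/6
[10] X move#3: -1:-1/9*, -5:-1/5
[9] O move#4: -1:+1/8*, -5:+1/4
[8] X move#5: -1:-1/7*, -5:-1/3
[7] O move#6: -1:+1/6*, -5:+1/2
[6] X move#7: -1:-1/5*, -5:-1/1
[5] O move#8: -1:+1/4*, -5:+1/0
[4] X move#9: -1:-1/3*
[3] O move#10: -1:+1/2*
[2] X move#11: -1:-1/1*
[1] O move#12: -1:+1/0*
[0] end (terminal -1, X#13); searched 12 to 12

PV length from [12]: 12 plies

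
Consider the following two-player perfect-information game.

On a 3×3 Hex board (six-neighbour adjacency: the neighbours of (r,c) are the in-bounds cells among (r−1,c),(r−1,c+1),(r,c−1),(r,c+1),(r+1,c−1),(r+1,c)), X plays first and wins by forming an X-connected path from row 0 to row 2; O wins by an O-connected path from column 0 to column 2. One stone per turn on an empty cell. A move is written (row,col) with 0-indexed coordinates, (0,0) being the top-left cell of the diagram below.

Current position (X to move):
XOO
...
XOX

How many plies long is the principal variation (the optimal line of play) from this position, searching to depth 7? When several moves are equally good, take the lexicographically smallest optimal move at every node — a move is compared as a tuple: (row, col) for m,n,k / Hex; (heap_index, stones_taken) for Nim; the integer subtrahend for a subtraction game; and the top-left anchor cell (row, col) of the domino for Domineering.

p1 X@[XOO/.../XOX]: (1,0)[XOO/X../XOX]+1* (1,1)[XOO/.X./XOX]-1 (1,2)[XOO/..X/XOX]-1
p2 O@[XOO/X../XOX] terminal -1; root [XOO/.../XOX] d7

PV length from [XOO/.../XOX]: 1 ply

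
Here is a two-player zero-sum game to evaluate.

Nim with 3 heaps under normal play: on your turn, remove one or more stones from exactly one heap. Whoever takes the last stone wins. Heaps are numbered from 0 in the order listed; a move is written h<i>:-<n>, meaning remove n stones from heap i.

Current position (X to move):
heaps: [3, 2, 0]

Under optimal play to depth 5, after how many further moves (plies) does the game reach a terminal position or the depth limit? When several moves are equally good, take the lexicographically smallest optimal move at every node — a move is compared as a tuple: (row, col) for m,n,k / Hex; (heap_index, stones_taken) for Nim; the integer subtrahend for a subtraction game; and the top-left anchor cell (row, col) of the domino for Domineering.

[(3,2,0)] X move#1: h0:-1:+1/(2,2,0)*, h0:-2:-1/(1,2,0), h0:-3:-1/(0,2,0), h1:-1:-1/(3,1,0), h1:-2:-1/(3,0,0)
[(2,2,0)] O move#2: h0:-1:-1/(1,2,0)*, h0:-2:-1/(0,2,0), h1:-1:-1/(2,1,0), h1:-2:-1/(2,0,0)
[(1,2,0)] X move#3: h0:-1:-1/(0,2,0), h1:-1:+1/(1,1,0)*, h1:-2:-1/(1,0,0)
[(1,1,0)] O move#4: h0:-1:-1/(0,1,0)*, h1:-1:-1/(1,0,0)
[(0,1,0)] X move#5: h1:-1:+1/(0,0,0)*
[(0,0,0)] end (terminal -1, O#6); searched (3,2,0) to 5

PV length from [(3,2,0)]: 5 plies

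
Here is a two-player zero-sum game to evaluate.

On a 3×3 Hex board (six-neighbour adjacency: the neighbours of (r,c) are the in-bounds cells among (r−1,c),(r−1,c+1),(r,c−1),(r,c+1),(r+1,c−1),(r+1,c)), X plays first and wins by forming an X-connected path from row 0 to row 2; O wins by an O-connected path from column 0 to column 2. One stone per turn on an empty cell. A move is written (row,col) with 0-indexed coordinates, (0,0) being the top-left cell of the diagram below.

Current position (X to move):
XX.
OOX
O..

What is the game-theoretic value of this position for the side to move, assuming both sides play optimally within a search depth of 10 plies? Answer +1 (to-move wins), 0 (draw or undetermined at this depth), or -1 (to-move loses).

value(XX./OOX/O.., X) = +1

[XX./OOX/O..] X move#1: (0,2):+1/XXX/OOX/O..*, (2,1):-1/XX./OOX/OX., (2,2):-1/XX./OOX/O.X
[XXX/OOX/O..] O move#2: (2,1):-1/XXX/OOX/OO.*, (2,2):-1/XXX/OOX/O.O
[XXX/OOX/OO.] X move#3: (2,2):+1/XXX/OOX/OOX*
[XXX/OOX/OOX] end (terminal -1, O#4); searched XX./OOX/O.. to 10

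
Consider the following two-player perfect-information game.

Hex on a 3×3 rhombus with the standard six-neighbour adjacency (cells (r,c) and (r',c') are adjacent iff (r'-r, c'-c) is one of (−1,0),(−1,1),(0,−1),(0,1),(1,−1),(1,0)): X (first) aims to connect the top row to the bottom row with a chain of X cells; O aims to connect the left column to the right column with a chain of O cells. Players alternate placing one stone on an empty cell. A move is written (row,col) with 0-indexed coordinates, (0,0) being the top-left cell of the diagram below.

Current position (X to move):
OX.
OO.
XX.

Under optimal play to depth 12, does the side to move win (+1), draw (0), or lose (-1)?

ply 1, X at OX./OO./XX. | (0,2)=-1→OXX/OO./XX.*; (1,2)=-1→OX./OOX/XX.; (2,2)=-1→OX./OO./XXX
ply 2, O at OXX/OO./XX. | (1,2)=+1→OXX/OOO/XX.*; (2,2)=-1→OXX/OO./XXO
ply 3: OXX/OOO/XX. is terminal -1 (X); from OX./OO./XX. depth 12

value(OX./OO./XX., X) = -1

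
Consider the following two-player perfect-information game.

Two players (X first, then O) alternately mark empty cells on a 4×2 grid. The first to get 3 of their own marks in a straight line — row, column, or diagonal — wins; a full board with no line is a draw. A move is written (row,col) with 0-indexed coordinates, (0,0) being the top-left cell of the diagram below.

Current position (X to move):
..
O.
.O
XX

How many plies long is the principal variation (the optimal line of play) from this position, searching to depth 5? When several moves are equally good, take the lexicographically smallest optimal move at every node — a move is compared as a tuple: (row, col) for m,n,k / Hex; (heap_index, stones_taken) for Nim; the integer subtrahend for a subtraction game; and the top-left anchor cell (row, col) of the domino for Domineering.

[../O./.O/XX] X move#1: (0,0):+0/X./O./.O/XX*, (0,1):+0/.X/O./.O/XX, (1,1):+0/../OX/.O/XX, (2,0):+0/../O./XO/XX
[X./O./.O/XX] O move#2: (0,1):+0/XO/O./.O/XX*, (1,1):+0/X./OO/.O/XX, (2,0):+0/X./O./OO/XX
[XO/O./.O/XX] X move#3: (1,1):+0/XO/OX/.O/XX*, (2,0):-1/XO/O./XO/XX
[XO/OX/.O/XX] O move#4: (2,0):+0/XO/OX/OO/XX*
[XO/OX/OO/XX] end (terminal +0, X#5); searched ../O./.O/XX to 5

PV length from [../O./.O/XX]: 4 plies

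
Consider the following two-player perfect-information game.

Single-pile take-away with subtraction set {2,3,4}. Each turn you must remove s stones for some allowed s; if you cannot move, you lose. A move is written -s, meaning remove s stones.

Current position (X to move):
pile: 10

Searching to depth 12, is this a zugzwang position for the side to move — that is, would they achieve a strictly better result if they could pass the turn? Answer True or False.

p1 X@[10]: -2[8]-1 -3[7]+1* -4[6]+1
p2 O@[7]: -2[5]-1* -3[4]-1 -4[3]-1
p3 X@[5]: -2[3]-1 -3[2]-1 -4[1]+1*
p4 O@[1] terminal -1; root [10] d12
if X skipped the turn, O would face:
~ p1 O@[10]: -2[8]-1 -3[7]+1* -4[6]+1
~ p2 X@[7]: -2[5]-1* -3[4]-1 -4[3]-1
~ p3 O@[5]: -2[3]-1 -3[2]-1 -4[1]+1*
~ p4 X@[1] terminal -1; root [10] d12
compare (X): move=+1 vs pass=-1

zugzwang(10, X) = False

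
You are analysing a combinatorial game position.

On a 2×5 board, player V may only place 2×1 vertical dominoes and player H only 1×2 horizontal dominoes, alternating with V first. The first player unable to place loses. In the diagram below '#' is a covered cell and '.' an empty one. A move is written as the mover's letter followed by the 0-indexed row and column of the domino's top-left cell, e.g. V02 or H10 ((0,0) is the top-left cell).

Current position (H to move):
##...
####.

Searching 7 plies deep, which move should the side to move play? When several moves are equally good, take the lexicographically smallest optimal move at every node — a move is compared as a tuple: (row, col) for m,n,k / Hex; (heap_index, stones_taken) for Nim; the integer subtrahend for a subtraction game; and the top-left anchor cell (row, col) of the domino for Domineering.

ply 1, H at ##.../####. | H02=-1→####./####.; H03=+1→##.##/####.*
ply 2: ##.##/####. is terminal -1 (V); from ##.../####. depth 7

H's best at [##.../####.]: H03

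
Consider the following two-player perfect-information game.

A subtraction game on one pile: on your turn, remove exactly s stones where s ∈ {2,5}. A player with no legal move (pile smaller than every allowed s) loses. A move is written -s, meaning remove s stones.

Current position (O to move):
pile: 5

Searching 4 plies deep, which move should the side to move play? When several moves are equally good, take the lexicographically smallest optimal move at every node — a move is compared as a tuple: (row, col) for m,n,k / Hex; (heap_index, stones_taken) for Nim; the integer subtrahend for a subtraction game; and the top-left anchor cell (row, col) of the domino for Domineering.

O's best at [5]: -5

p1 O@[5]: -2[3]-1 -5[0]+1*
p2 X@[0] terminal -1; root [5] d4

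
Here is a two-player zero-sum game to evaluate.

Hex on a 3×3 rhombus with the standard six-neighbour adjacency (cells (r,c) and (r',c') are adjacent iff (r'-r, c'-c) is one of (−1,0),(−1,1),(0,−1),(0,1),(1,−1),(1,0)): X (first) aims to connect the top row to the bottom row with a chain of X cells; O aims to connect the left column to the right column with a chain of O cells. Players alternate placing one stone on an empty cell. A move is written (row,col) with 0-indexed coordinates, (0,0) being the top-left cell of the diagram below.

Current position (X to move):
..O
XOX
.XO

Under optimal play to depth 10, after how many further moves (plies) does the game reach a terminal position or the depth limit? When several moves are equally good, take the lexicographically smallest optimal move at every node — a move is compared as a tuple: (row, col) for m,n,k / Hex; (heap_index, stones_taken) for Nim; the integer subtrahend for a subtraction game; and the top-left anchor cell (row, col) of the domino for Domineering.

[..O/XOX/.XO] X move#1: (0,0):-1/X.O/XOX/.XO, (0,1):-1/.XO/XOX/.XO, (2,0):+1/..O/XOX/XXO*
[..O/XOX/XXO] O move#2: (0,0):-1/O.O/XOX/XXO*, (0,1):-1/.OO/XOX/XXO
[O.O/XOX/XXO] X move#3: (0,1):+1/OXO/XOX/XXO*
[OXO/XOX/XXO] end (terminal -1, O#4); searched ..O/XOX/.XO to 10

PV length from [..O/XOX/.XO]: 3 plies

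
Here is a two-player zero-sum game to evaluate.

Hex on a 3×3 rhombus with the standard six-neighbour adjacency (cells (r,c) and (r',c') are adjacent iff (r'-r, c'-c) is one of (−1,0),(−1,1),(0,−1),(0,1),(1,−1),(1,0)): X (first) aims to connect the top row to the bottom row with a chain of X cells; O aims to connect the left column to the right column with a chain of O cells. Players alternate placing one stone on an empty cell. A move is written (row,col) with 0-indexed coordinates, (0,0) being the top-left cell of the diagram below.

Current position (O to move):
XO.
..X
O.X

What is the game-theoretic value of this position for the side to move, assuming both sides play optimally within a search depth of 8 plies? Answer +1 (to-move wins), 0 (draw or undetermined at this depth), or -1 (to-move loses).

[XO./..X/O.X] O move#1: (0,2):+1/XOO/..X/O.X*, (1,0):-1/XO./O.X/O.X, (1,1):-1/XO./.OX/O.X, (2,1):-1/XO./..X/OOX
[XOO/..X/O.X] X move#2: (1,0):-1/XOO/X.X/O.X*, (1,1):-1/XOO/.XX/O.X, (2,1):-1/XOO/..X/OXX
[XOO/X.X/O.X] O move#3: (1,1):+1/XOO/XOX/O.X*, (2,1):-1/XOO/X.X/OOX
[XOO/XOX/O.X] end (terminal -1, X#4); searched XO./..X/O.X to 8

value(XO./..X/O.X, O) = +1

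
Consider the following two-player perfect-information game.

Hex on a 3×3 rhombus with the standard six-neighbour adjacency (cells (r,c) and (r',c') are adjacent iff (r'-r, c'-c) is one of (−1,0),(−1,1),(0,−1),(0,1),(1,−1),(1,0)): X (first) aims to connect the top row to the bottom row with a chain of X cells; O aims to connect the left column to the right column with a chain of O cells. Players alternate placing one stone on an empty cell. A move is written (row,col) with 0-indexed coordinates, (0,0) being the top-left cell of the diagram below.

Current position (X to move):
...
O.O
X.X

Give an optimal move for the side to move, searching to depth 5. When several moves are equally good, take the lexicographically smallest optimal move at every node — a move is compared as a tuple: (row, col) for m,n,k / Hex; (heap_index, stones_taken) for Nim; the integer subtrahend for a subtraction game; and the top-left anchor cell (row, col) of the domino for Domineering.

X's best at [.../O.O/X.X]: (1,1)

[.../O.O/X.X] X move#1: (0,0):-1/X../O.O/X.X, (0,1):-1/.X./O.O/X.X, (0,2):-1/..X/O.O/X.X, (1,1):+1/.../OXO/X.X*, (2,1):-1/.../O.O/XXX
[.../OXO/X.X] O move#2: (0,0):-1/O../OXO/X.X*, (0,1):-1/.O./OXO/X.X, (0,2):-1/..O/OXO/X.X, (2,1):-1/.../OXO/XOX
[O../OXO/X.X] X move#3: (0,1):+1/OX./OXO/X.X*, (0,2):+1/O.X/OXO/X.X, (2,1):+1/O../OXO/XXX
[OX./OXO/X.X] end (terminal -1, O#4); searched .../O.O/X.X to 5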